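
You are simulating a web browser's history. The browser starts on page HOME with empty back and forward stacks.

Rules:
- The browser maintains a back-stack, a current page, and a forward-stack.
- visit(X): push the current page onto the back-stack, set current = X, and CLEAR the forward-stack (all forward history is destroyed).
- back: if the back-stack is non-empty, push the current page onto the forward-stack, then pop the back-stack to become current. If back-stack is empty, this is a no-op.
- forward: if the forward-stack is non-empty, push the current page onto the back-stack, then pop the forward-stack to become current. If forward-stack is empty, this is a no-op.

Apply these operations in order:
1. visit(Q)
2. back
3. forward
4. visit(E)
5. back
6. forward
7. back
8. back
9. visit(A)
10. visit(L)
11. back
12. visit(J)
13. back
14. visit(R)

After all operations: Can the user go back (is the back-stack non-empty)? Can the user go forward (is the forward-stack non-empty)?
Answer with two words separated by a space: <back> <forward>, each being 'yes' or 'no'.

After 1 (visit(Q)): cur=Q back=1 fwd=0
After 2 (back): cur=HOME back=0 fwd=1
After 3 (forward): cur=Q back=1 fwd=0
After 4 (visit(E)): cur=E back=2 fwd=0
After 5 (back): cur=Q back=1 fwd=1
After 6 (forward): cur=E back=2 fwd=0
After 7 (back): cur=Q back=1 fwd=1
After 8 (back): cur=HOME back=0 fwd=2
After 9 (visit(A)): cur=A back=1 fwd=0
After 10 (visit(L)): cur=L back=2 fwd=0
After 11 (back): cur=A back=1 fwd=1
After 12 (visit(J)): cur=J back=2 fwd=0
After 13 (back): cur=A back=1 fwd=1
After 14 (visit(R)): cur=R back=2 fwd=0

Answer: yes no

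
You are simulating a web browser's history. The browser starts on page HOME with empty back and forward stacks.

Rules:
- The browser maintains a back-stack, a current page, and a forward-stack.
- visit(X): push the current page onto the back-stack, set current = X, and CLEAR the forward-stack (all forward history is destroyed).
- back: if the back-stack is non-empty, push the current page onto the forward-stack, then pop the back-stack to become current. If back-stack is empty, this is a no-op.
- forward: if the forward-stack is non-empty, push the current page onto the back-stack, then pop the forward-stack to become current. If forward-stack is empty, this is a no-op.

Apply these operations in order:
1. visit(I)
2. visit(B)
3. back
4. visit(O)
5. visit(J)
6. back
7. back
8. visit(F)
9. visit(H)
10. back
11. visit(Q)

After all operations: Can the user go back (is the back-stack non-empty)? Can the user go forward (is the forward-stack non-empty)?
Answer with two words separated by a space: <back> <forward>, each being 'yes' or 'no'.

Answer: yes no

Derivation:
After 1 (visit(I)): cur=I back=1 fwd=0
After 2 (visit(B)): cur=B back=2 fwd=0
After 3 (back): cur=I back=1 fwd=1
After 4 (visit(O)): cur=O back=2 fwd=0
After 5 (visit(J)): cur=J back=3 fwd=0
After 6 (back): cur=O back=2 fwd=1
After 7 (back): cur=I back=1 fwd=2
After 8 (visit(F)): cur=F back=2 fwd=0
After 9 (visit(H)): cur=H back=3 fwd=0
After 10 (back): cur=F back=2 fwd=1
After 11 (visit(Q)): cur=Q back=3 fwd=0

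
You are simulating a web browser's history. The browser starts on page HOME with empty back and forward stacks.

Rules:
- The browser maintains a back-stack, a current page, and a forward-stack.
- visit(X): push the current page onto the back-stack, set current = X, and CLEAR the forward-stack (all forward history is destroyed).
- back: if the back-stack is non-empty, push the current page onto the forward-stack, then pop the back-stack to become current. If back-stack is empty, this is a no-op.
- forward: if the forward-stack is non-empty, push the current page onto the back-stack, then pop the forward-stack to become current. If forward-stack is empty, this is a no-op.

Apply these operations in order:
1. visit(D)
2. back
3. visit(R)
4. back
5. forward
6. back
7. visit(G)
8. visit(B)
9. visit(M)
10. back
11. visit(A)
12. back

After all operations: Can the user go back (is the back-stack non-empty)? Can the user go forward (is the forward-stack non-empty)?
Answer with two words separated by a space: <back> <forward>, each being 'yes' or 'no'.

Answer: yes yes

Derivation:
After 1 (visit(D)): cur=D back=1 fwd=0
After 2 (back): cur=HOME back=0 fwd=1
After 3 (visit(R)): cur=R back=1 fwd=0
After 4 (back): cur=HOME back=0 fwd=1
After 5 (forward): cur=R back=1 fwd=0
After 6 (back): cur=HOME back=0 fwd=1
After 7 (visit(G)): cur=G back=1 fwd=0
After 8 (visit(B)): cur=B back=2 fwd=0
After 9 (visit(M)): cur=M back=3 fwd=0
After 10 (back): cur=B back=2 fwd=1
After 11 (visit(A)): cur=A back=3 fwd=0
After 12 (back): cur=B back=2 fwd=1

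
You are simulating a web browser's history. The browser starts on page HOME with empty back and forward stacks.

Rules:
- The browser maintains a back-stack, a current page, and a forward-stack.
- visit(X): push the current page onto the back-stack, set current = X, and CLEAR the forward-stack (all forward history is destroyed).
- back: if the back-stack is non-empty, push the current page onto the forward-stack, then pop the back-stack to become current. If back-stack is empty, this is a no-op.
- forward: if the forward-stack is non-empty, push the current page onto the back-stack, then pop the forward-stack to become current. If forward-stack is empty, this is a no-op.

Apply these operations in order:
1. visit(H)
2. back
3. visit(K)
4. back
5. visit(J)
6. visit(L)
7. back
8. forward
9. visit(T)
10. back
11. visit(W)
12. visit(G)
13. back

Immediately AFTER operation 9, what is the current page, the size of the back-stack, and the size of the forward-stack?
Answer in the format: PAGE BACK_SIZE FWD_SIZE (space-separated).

After 1 (visit(H)): cur=H back=1 fwd=0
After 2 (back): cur=HOME back=0 fwd=1
After 3 (visit(K)): cur=K back=1 fwd=0
After 4 (back): cur=HOME back=0 fwd=1
After 5 (visit(J)): cur=J back=1 fwd=0
After 6 (visit(L)): cur=L back=2 fwd=0
After 7 (back): cur=J back=1 fwd=1
After 8 (forward): cur=L back=2 fwd=0
After 9 (visit(T)): cur=T back=3 fwd=0

T 3 0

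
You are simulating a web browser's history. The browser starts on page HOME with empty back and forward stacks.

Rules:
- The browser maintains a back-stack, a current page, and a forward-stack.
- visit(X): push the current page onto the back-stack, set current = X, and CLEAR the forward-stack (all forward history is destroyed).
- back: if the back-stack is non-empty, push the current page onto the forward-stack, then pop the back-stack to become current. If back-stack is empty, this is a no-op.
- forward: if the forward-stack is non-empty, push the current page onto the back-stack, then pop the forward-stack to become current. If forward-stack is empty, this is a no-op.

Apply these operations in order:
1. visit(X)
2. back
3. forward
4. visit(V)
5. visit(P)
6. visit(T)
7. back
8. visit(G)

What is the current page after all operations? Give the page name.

Answer: G

Derivation:
After 1 (visit(X)): cur=X back=1 fwd=0
After 2 (back): cur=HOME back=0 fwd=1
After 3 (forward): cur=X back=1 fwd=0
After 4 (visit(V)): cur=V back=2 fwd=0
After 5 (visit(P)): cur=P back=3 fwd=0
After 6 (visit(T)): cur=T back=4 fwd=0
After 7 (back): cur=P back=3 fwd=1
After 8 (visit(G)): cur=G back=4 fwd=0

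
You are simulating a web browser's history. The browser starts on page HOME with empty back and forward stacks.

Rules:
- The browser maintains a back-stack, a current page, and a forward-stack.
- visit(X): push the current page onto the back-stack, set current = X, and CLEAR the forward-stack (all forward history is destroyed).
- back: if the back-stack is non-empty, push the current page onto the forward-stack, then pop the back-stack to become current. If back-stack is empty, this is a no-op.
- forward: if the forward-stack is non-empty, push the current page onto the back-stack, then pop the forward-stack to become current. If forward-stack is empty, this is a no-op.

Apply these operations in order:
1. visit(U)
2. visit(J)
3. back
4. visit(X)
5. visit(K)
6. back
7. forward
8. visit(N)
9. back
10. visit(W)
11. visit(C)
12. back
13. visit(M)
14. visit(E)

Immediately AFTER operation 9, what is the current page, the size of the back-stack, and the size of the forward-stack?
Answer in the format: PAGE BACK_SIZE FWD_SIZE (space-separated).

After 1 (visit(U)): cur=U back=1 fwd=0
After 2 (visit(J)): cur=J back=2 fwd=0
After 3 (back): cur=U back=1 fwd=1
After 4 (visit(X)): cur=X back=2 fwd=0
After 5 (visit(K)): cur=K back=3 fwd=0
After 6 (back): cur=X back=2 fwd=1
After 7 (forward): cur=K back=3 fwd=0
After 8 (visit(N)): cur=N back=4 fwd=0
After 9 (back): cur=K back=3 fwd=1

K 3 1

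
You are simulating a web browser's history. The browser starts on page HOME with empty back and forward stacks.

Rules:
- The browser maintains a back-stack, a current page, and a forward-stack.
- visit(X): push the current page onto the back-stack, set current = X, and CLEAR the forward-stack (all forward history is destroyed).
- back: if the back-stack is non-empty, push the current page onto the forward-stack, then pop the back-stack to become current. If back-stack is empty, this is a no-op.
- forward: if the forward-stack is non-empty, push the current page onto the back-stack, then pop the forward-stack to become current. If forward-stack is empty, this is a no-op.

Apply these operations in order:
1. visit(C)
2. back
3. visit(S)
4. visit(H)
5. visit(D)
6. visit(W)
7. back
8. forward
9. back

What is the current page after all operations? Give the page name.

After 1 (visit(C)): cur=C back=1 fwd=0
After 2 (back): cur=HOME back=0 fwd=1
After 3 (visit(S)): cur=S back=1 fwd=0
After 4 (visit(H)): cur=H back=2 fwd=0
After 5 (visit(D)): cur=D back=3 fwd=0
After 6 (visit(W)): cur=W back=4 fwd=0
After 7 (back): cur=D back=3 fwd=1
After 8 (forward): cur=W back=4 fwd=0
After 9 (back): cur=D back=3 fwd=1

Answer: D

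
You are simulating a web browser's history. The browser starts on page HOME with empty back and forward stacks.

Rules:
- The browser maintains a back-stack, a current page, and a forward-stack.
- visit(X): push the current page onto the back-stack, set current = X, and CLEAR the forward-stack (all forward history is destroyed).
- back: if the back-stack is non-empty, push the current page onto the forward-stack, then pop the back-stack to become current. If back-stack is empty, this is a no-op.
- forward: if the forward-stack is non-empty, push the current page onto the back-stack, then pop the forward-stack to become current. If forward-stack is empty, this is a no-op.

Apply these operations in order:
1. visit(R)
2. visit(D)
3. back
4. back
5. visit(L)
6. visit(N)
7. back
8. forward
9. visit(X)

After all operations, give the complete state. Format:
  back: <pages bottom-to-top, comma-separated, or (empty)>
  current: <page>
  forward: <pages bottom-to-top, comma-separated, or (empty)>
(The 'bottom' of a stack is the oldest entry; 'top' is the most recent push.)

Answer: back: HOME,L,N
current: X
forward: (empty)

Derivation:
After 1 (visit(R)): cur=R back=1 fwd=0
After 2 (visit(D)): cur=D back=2 fwd=0
After 3 (back): cur=R back=1 fwd=1
After 4 (back): cur=HOME back=0 fwd=2
After 5 (visit(L)): cur=L back=1 fwd=0
After 6 (visit(N)): cur=N back=2 fwd=0
After 7 (back): cur=L back=1 fwd=1
After 8 (forward): cur=N back=2 fwd=0
After 9 (visit(X)): cur=X back=3 fwd=0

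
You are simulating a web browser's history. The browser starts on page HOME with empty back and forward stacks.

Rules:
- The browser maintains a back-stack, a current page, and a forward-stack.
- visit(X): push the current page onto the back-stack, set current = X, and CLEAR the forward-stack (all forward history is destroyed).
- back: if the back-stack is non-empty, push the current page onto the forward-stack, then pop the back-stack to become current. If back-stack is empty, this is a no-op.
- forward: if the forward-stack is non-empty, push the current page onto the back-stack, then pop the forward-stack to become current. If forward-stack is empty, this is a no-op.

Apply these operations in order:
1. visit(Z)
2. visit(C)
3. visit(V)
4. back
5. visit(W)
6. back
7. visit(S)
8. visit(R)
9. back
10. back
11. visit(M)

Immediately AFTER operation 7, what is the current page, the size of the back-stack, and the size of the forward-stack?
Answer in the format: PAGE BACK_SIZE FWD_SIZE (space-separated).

After 1 (visit(Z)): cur=Z back=1 fwd=0
After 2 (visit(C)): cur=C back=2 fwd=0
After 3 (visit(V)): cur=V back=3 fwd=0
After 4 (back): cur=C back=2 fwd=1
After 5 (visit(W)): cur=W back=3 fwd=0
After 6 (back): cur=C back=2 fwd=1
After 7 (visit(S)): cur=S back=3 fwd=0

S 3 0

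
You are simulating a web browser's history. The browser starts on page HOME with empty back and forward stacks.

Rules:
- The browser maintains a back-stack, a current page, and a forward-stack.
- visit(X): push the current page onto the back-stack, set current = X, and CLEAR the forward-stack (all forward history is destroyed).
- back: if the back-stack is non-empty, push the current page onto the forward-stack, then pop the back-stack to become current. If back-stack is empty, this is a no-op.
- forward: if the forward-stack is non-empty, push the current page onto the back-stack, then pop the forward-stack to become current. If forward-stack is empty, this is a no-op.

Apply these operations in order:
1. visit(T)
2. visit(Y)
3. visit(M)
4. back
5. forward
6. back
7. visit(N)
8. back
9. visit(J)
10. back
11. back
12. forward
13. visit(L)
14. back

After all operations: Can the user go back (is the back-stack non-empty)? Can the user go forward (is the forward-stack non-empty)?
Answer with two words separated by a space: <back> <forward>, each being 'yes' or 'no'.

Answer: yes yes

Derivation:
After 1 (visit(T)): cur=T back=1 fwd=0
After 2 (visit(Y)): cur=Y back=2 fwd=0
After 3 (visit(M)): cur=M back=3 fwd=0
After 4 (back): cur=Y back=2 fwd=1
After 5 (forward): cur=M back=3 fwd=0
After 6 (back): cur=Y back=2 fwd=1
After 7 (visit(N)): cur=N back=3 fwd=0
After 8 (back): cur=Y back=2 fwd=1
After 9 (visit(J)): cur=J back=3 fwd=0
After 10 (back): cur=Y back=2 fwd=1
After 11 (back): cur=T back=1 fwd=2
After 12 (forward): cur=Y back=2 fwd=1
After 13 (visit(L)): cur=L back=3 fwd=0
After 14 (back): cur=Y back=2 fwd=1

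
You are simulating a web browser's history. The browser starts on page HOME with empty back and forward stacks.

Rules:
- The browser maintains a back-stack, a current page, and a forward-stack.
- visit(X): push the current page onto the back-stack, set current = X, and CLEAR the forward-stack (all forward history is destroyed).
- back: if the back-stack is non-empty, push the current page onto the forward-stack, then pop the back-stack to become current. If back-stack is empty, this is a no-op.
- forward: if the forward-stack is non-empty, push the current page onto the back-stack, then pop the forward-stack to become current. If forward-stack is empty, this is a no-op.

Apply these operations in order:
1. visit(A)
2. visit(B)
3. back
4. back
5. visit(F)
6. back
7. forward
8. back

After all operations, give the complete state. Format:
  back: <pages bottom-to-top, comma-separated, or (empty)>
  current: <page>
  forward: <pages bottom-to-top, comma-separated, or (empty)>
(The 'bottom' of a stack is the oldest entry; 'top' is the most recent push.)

Answer: back: (empty)
current: HOME
forward: F

Derivation:
After 1 (visit(A)): cur=A back=1 fwd=0
After 2 (visit(B)): cur=B back=2 fwd=0
After 3 (back): cur=A back=1 fwd=1
After 4 (back): cur=HOME back=0 fwd=2
After 5 (visit(F)): cur=F back=1 fwd=0
After 6 (back): cur=HOME back=0 fwd=1
After 7 (forward): cur=F back=1 fwd=0
After 8 (back): cur=HOME back=0 fwd=1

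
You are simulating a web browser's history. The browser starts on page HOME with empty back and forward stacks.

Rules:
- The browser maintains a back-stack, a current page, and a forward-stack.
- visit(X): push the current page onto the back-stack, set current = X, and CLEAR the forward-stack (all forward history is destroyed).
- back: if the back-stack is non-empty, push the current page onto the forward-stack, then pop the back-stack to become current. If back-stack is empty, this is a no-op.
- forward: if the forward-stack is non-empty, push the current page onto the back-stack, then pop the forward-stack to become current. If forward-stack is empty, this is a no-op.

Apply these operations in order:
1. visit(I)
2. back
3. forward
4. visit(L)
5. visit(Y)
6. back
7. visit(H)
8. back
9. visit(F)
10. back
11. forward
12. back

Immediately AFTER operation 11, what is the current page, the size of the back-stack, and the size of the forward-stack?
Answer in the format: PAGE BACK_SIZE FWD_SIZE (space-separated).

After 1 (visit(I)): cur=I back=1 fwd=0
After 2 (back): cur=HOME back=0 fwd=1
After 3 (forward): cur=I back=1 fwd=0
After 4 (visit(L)): cur=L back=2 fwd=0
After 5 (visit(Y)): cur=Y back=3 fwd=0
After 6 (back): cur=L back=2 fwd=1
After 7 (visit(H)): cur=H back=3 fwd=0
After 8 (back): cur=L back=2 fwd=1
After 9 (visit(F)): cur=F back=3 fwd=0
After 10 (back): cur=L back=2 fwd=1
After 11 (forward): cur=F back=3 fwd=0

F 3 0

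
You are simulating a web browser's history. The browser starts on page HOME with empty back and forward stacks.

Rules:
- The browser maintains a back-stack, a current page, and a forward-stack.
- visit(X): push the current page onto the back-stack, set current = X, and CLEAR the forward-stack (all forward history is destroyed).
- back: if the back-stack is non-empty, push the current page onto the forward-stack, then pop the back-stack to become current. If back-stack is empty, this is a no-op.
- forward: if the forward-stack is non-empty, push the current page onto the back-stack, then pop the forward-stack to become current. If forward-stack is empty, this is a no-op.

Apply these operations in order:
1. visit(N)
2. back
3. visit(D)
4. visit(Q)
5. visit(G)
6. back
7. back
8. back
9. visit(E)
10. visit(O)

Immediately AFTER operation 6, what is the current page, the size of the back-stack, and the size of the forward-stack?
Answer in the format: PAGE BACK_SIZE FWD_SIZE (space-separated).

After 1 (visit(N)): cur=N back=1 fwd=0
After 2 (back): cur=HOME back=0 fwd=1
After 3 (visit(D)): cur=D back=1 fwd=0
After 4 (visit(Q)): cur=Q back=2 fwd=0
After 5 (visit(G)): cur=G back=3 fwd=0
After 6 (back): cur=Q back=2 fwd=1

Q 2 1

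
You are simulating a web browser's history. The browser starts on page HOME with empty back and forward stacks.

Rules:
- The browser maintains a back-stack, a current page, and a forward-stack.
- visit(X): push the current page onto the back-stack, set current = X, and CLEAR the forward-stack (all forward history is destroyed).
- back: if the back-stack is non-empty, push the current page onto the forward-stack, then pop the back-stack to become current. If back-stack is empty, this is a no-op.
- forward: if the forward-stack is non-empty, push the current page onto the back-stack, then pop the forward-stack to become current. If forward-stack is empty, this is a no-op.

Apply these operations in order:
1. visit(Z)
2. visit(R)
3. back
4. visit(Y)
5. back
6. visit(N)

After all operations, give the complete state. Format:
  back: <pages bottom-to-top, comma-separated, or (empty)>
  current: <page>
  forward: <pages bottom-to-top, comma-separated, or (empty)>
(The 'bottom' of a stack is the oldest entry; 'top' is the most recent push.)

Answer: back: HOME,Z
current: N
forward: (empty)

Derivation:
After 1 (visit(Z)): cur=Z back=1 fwd=0
After 2 (visit(R)): cur=R back=2 fwd=0
After 3 (back): cur=Z back=1 fwd=1
After 4 (visit(Y)): cur=Y back=2 fwd=0
After 5 (back): cur=Z back=1 fwd=1
After 6 (visit(N)): cur=N back=2 fwd=0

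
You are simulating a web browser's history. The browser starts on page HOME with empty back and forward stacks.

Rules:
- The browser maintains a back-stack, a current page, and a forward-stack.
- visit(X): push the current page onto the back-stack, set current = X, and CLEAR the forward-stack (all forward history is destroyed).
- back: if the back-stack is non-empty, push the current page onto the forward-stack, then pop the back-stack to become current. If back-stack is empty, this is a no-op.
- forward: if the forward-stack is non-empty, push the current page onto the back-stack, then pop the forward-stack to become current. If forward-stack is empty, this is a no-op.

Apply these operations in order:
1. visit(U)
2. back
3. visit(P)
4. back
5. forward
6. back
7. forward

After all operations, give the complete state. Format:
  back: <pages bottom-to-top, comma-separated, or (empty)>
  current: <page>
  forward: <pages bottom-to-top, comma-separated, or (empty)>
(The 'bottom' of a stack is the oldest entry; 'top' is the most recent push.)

Answer: back: HOME
current: P
forward: (empty)

Derivation:
After 1 (visit(U)): cur=U back=1 fwd=0
After 2 (back): cur=HOME back=0 fwd=1
After 3 (visit(P)): cur=P back=1 fwd=0
After 4 (back): cur=HOME back=0 fwd=1
After 5 (forward): cur=P back=1 fwd=0
After 6 (back): cur=HOME back=0 fwd=1
After 7 (forward): cur=P back=1 fwd=0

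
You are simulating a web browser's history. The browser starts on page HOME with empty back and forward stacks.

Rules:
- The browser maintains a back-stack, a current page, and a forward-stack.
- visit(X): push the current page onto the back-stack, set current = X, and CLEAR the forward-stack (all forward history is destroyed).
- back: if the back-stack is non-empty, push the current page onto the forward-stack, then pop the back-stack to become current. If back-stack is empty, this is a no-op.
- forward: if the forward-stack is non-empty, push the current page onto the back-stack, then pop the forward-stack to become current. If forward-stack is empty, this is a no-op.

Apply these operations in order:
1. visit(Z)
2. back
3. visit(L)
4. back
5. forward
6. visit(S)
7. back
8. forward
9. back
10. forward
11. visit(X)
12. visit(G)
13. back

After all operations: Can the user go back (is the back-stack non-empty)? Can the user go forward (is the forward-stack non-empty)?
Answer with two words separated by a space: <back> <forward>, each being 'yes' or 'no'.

Answer: yes yes

Derivation:
After 1 (visit(Z)): cur=Z back=1 fwd=0
After 2 (back): cur=HOME back=0 fwd=1
After 3 (visit(L)): cur=L back=1 fwd=0
After 4 (back): cur=HOME back=0 fwd=1
After 5 (forward): cur=L back=1 fwd=0
After 6 (visit(S)): cur=S back=2 fwd=0
After 7 (back): cur=L back=1 fwd=1
After 8 (forward): cur=S back=2 fwd=0
After 9 (back): cur=L back=1 fwd=1
After 10 (forward): cur=S back=2 fwd=0
After 11 (visit(X)): cur=X back=3 fwd=0
After 12 (visit(G)): cur=G back=4 fwd=0
After 13 (back): cur=X back=3 fwd=1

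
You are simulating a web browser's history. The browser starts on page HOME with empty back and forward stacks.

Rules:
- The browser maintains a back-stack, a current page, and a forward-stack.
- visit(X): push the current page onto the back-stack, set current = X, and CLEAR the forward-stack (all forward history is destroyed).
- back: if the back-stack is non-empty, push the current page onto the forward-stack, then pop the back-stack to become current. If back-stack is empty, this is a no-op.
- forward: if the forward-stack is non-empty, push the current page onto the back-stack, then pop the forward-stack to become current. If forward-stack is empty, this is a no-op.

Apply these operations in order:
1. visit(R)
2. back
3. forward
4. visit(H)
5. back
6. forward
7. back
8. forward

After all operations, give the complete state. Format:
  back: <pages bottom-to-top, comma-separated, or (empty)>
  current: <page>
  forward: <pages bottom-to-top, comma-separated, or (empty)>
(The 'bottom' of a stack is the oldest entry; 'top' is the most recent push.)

After 1 (visit(R)): cur=R back=1 fwd=0
After 2 (back): cur=HOME back=0 fwd=1
After 3 (forward): cur=R back=1 fwd=0
After 4 (visit(H)): cur=H back=2 fwd=0
After 5 (back): cur=R back=1 fwd=1
After 6 (forward): cur=H back=2 fwd=0
After 7 (back): cur=R back=1 fwd=1
After 8 (forward): cur=H back=2 fwd=0

Answer: back: HOME,R
current: H
forward: (empty)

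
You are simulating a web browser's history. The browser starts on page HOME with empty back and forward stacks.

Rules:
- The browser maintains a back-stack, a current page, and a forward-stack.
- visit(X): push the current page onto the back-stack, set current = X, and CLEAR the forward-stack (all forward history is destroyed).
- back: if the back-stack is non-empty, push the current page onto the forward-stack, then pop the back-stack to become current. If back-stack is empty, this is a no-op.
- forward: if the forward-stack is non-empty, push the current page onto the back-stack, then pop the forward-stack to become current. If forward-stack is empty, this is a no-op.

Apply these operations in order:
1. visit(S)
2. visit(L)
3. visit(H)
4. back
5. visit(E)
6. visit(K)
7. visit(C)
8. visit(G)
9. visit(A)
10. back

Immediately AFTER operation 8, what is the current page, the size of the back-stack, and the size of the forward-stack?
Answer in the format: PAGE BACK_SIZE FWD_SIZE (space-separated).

After 1 (visit(S)): cur=S back=1 fwd=0
After 2 (visit(L)): cur=L back=2 fwd=0
After 3 (visit(H)): cur=H back=3 fwd=0
After 4 (back): cur=L back=2 fwd=1
After 5 (visit(E)): cur=E back=3 fwd=0
After 6 (visit(K)): cur=K back=4 fwd=0
After 7 (visit(C)): cur=C back=5 fwd=0
After 8 (visit(G)): cur=G back=6 fwd=0

G 6 0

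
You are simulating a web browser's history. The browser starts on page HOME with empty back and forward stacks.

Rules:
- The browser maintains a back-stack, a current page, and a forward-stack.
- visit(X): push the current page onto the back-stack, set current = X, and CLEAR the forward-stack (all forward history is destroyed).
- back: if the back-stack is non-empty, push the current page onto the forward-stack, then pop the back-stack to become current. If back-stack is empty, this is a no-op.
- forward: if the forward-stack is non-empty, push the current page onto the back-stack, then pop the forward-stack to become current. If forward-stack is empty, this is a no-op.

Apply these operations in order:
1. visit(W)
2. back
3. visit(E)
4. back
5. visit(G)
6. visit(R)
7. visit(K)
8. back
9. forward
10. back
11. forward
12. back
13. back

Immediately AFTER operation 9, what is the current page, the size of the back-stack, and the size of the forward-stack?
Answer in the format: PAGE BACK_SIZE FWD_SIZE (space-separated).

After 1 (visit(W)): cur=W back=1 fwd=0
After 2 (back): cur=HOME back=0 fwd=1
After 3 (visit(E)): cur=E back=1 fwd=0
After 4 (back): cur=HOME back=0 fwd=1
After 5 (visit(G)): cur=G back=1 fwd=0
After 6 (visit(R)): cur=R back=2 fwd=0
After 7 (visit(K)): cur=K back=3 fwd=0
After 8 (back): cur=R back=2 fwd=1
After 9 (forward): cur=K back=3 fwd=0

K 3 0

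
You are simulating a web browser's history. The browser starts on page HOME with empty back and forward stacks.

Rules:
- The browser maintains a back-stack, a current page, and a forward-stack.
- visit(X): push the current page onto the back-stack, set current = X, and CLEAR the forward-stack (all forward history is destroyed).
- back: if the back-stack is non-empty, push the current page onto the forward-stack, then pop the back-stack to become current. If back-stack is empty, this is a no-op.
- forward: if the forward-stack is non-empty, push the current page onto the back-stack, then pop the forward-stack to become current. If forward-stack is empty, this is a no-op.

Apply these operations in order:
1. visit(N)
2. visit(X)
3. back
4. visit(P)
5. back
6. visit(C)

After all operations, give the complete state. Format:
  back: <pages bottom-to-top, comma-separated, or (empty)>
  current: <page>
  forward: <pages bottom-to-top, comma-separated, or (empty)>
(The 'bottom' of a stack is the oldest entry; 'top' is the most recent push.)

After 1 (visit(N)): cur=N back=1 fwd=0
After 2 (visit(X)): cur=X back=2 fwd=0
After 3 (back): cur=N back=1 fwd=1
After 4 (visit(P)): cur=P back=2 fwd=0
After 5 (back): cur=N back=1 fwd=1
After 6 (visit(C)): cur=C back=2 fwd=0

Answer: back: HOME,N
current: C
forward: (empty)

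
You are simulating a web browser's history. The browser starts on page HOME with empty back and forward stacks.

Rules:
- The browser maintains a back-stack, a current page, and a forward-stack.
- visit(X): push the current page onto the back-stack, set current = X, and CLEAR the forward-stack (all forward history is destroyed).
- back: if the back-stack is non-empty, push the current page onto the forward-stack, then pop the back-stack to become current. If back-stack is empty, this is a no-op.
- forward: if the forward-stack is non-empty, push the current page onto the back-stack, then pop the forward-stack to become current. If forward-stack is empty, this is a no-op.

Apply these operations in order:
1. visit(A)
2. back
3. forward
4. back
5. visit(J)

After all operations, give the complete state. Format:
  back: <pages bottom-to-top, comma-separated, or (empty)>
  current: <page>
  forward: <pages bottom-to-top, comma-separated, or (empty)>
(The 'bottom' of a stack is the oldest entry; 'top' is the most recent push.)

Answer: back: HOME
current: J
forward: (empty)

Derivation:
After 1 (visit(A)): cur=A back=1 fwd=0
After 2 (back): cur=HOME back=0 fwd=1
After 3 (forward): cur=A back=1 fwd=0
After 4 (back): cur=HOME back=0 fwd=1
After 5 (visit(J)): cur=J back=1 fwd=0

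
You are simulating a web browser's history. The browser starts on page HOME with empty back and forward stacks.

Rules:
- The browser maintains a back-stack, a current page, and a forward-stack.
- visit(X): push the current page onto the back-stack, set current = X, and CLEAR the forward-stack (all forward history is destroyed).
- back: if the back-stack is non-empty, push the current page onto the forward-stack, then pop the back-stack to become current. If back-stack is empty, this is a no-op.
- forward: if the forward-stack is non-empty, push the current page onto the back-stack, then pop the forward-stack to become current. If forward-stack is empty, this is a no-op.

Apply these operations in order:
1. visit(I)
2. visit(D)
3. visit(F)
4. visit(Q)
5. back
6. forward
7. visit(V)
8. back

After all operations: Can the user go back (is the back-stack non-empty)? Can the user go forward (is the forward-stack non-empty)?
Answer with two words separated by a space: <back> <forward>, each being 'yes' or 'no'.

Answer: yes yes

Derivation:
After 1 (visit(I)): cur=I back=1 fwd=0
After 2 (visit(D)): cur=D back=2 fwd=0
After 3 (visit(F)): cur=F back=3 fwd=0
After 4 (visit(Q)): cur=Q back=4 fwd=0
After 5 (back): cur=F back=3 fwd=1
After 6 (forward): cur=Q back=4 fwd=0
After 7 (visit(V)): cur=V back=5 fwd=0
After 8 (back): cur=Q back=4 fwd=1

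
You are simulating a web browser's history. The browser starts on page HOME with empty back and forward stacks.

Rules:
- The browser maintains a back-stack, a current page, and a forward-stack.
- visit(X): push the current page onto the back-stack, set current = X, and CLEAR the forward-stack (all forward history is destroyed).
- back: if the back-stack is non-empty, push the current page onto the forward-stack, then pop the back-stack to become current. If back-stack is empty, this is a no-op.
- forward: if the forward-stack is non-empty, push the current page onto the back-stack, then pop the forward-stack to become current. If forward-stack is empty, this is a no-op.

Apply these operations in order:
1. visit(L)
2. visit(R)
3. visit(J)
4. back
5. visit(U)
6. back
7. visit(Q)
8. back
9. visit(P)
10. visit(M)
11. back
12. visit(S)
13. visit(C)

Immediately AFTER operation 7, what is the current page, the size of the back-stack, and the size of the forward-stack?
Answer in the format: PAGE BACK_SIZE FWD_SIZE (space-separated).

After 1 (visit(L)): cur=L back=1 fwd=0
After 2 (visit(R)): cur=R back=2 fwd=0
After 3 (visit(J)): cur=J back=3 fwd=0
After 4 (back): cur=R back=2 fwd=1
After 5 (visit(U)): cur=U back=3 fwd=0
After 6 (back): cur=R back=2 fwd=1
After 7 (visit(Q)): cur=Q back=3 fwd=0

Q 3 0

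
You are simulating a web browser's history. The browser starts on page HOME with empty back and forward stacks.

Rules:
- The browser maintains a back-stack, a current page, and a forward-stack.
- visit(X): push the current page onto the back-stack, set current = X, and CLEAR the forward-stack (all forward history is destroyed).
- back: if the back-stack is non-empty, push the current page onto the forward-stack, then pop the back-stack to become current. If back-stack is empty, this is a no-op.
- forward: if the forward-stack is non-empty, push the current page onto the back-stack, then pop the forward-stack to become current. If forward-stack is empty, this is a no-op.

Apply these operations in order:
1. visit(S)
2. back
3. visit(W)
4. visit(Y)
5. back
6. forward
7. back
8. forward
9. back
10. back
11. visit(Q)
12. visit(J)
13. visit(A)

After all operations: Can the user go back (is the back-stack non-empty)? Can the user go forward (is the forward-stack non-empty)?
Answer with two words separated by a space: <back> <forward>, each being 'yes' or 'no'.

After 1 (visit(S)): cur=S back=1 fwd=0
After 2 (back): cur=HOME back=0 fwd=1
After 3 (visit(W)): cur=W back=1 fwd=0
After 4 (visit(Y)): cur=Y back=2 fwd=0
After 5 (back): cur=W back=1 fwd=1
After 6 (forward): cur=Y back=2 fwd=0
After 7 (back): cur=W back=1 fwd=1
After 8 (forward): cur=Y back=2 fwd=0
After 9 (back): cur=W back=1 fwd=1
After 10 (back): cur=HOME back=0 fwd=2
After 11 (visit(Q)): cur=Q back=1 fwd=0
After 12 (visit(J)): cur=J back=2 fwd=0
After 13 (visit(A)): cur=A back=3 fwd=0

Answer: yes no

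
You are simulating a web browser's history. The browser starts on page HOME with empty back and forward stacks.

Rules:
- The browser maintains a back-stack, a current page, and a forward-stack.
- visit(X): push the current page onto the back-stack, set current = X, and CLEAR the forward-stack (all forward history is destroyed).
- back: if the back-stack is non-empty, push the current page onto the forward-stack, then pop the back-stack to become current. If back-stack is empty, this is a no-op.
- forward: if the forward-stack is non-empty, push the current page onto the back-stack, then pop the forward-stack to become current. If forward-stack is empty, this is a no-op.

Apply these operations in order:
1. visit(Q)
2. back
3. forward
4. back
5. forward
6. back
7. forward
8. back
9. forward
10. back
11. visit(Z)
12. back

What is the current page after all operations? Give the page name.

Answer: HOME

Derivation:
After 1 (visit(Q)): cur=Q back=1 fwd=0
After 2 (back): cur=HOME back=0 fwd=1
After 3 (forward): cur=Q back=1 fwd=0
After 4 (back): cur=HOME back=0 fwd=1
After 5 (forward): cur=Q back=1 fwd=0
After 6 (back): cur=HOME back=0 fwd=1
After 7 (forward): cur=Q back=1 fwd=0
After 8 (back): cur=HOME back=0 fwd=1
After 9 (forward): cur=Q back=1 fwd=0
After 10 (back): cur=HOME back=0 fwd=1
After 11 (visit(Z)): cur=Z back=1 fwd=0
After 12 (back): cur=HOME back=0 fwd=1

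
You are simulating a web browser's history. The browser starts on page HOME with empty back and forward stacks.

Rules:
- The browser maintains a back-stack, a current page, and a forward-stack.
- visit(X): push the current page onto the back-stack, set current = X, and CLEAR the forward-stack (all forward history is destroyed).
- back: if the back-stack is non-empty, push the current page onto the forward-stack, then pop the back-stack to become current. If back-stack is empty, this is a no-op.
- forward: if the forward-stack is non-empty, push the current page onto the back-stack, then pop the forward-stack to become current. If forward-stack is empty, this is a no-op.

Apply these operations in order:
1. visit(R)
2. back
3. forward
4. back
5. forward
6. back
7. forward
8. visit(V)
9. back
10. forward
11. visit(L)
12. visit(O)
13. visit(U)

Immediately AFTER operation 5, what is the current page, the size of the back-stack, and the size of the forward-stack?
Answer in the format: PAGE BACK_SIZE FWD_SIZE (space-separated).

After 1 (visit(R)): cur=R back=1 fwd=0
After 2 (back): cur=HOME back=0 fwd=1
After 3 (forward): cur=R back=1 fwd=0
After 4 (back): cur=HOME back=0 fwd=1
After 5 (forward): cur=R back=1 fwd=0

R 1 0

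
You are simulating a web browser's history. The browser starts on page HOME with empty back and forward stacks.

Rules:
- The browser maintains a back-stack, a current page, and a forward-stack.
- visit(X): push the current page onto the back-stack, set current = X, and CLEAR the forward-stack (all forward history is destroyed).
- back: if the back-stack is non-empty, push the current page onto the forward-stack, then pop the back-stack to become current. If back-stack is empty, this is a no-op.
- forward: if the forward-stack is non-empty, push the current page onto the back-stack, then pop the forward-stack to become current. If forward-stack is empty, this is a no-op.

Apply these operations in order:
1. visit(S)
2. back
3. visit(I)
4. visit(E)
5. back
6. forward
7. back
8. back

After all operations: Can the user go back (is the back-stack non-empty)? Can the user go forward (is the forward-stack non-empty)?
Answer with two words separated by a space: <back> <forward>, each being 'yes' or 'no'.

After 1 (visit(S)): cur=S back=1 fwd=0
After 2 (back): cur=HOME back=0 fwd=1
After 3 (visit(I)): cur=I back=1 fwd=0
After 4 (visit(E)): cur=E back=2 fwd=0
After 5 (back): cur=I back=1 fwd=1
After 6 (forward): cur=E back=2 fwd=0
After 7 (back): cur=I back=1 fwd=1
After 8 (back): cur=HOME back=0 fwd=2

Answer: no yes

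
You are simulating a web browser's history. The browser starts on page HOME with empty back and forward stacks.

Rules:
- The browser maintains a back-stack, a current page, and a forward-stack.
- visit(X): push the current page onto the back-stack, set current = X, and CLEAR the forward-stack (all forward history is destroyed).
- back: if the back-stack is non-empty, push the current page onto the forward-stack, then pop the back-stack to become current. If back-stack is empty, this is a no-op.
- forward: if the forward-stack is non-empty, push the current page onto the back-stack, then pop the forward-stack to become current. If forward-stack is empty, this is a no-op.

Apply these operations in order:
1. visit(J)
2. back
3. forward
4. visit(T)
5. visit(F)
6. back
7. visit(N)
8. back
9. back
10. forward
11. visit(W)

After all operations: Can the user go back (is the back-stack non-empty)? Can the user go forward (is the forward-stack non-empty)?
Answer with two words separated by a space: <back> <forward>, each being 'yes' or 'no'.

Answer: yes no

Derivation:
After 1 (visit(J)): cur=J back=1 fwd=0
After 2 (back): cur=HOME back=0 fwd=1
After 3 (forward): cur=J back=1 fwd=0
After 4 (visit(T)): cur=T back=2 fwd=0
After 5 (visit(F)): cur=F back=3 fwd=0
After 6 (back): cur=T back=2 fwd=1
After 7 (visit(N)): cur=N back=3 fwd=0
After 8 (back): cur=T back=2 fwd=1
After 9 (back): cur=J back=1 fwd=2
After 10 (forward): cur=T back=2 fwd=1
After 11 (visit(W)): cur=W back=3 fwd=0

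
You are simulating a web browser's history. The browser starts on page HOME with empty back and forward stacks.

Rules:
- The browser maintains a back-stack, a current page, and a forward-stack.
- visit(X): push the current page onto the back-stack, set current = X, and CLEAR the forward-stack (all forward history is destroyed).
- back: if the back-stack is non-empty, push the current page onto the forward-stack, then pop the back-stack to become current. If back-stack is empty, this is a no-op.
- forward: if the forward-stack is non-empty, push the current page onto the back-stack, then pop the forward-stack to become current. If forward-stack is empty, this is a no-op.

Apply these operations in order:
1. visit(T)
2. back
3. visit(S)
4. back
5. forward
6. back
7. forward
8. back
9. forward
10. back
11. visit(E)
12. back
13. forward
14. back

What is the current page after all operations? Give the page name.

After 1 (visit(T)): cur=T back=1 fwd=0
After 2 (back): cur=HOME back=0 fwd=1
After 3 (visit(S)): cur=S back=1 fwd=0
After 4 (back): cur=HOME back=0 fwd=1
After 5 (forward): cur=S back=1 fwd=0
After 6 (back): cur=HOME back=0 fwd=1
After 7 (forward): cur=S back=1 fwd=0
After 8 (back): cur=HOME back=0 fwd=1
After 9 (forward): cur=S back=1 fwd=0
After 10 (back): cur=HOME back=0 fwd=1
After 11 (visit(E)): cur=E back=1 fwd=0
After 12 (back): cur=HOME back=0 fwd=1
After 13 (forward): cur=E back=1 fwd=0
After 14 (back): cur=HOME back=0 fwd=1

Answer: HOME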